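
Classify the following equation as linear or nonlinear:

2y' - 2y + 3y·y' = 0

Nonlinear (product y·y')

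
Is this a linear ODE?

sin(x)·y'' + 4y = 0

Yes. Linear (y and its derivatives appear to the first power only, no products of y terms)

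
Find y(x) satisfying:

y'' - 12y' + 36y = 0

Characteristic equation: r² - 12r + 36 = 0
Factored: (r - 6)² = 0
Repeated root: r = 6
General solution: y = (C₁ + C₂x)e^(6x)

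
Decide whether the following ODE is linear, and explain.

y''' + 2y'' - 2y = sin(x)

Linear (y and its derivatives appear to the first power only, no products of y terms)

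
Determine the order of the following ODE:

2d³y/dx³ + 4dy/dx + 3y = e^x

The order is 3 (highest derivative is of order 3).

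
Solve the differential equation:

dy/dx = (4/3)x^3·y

Separating variables and integrating:
ln|y| = x^4/3 + C

General solution: y = Ce^(x^4/3)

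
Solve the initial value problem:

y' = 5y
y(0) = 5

General solution: y = Ce^(5x)
Applying IC y(0) = 5:
Particular solution: y = 5e^(5x)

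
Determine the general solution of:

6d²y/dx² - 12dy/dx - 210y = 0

Characteristic equation: 6r² - 12r - 210 = 0
Divide by 6: r² - 2r - 35 = 0
Roots: r = 7, -5 (distinct real)
General solution: y = C₁e^(7x) + C₂e^(-5x)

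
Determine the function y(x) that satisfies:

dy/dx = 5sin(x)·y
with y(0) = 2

General solution: y = Ce^(-5cos(x))
Applying IC y(0) = 2:
Particular solution: y = 2e^(5(1-cos(x)))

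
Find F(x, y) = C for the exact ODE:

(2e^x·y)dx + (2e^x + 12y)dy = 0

Verify exactness: ∂M/∂y = ∂N/∂x ✓
Find F(x,y) such that ∂F/∂x = M, ∂F/∂y = N
Solution: 2e^x·y + 6y² = C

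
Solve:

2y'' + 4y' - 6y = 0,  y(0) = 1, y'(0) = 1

General solution: y = C₁e^x + C₂e^(-3x)
Applying ICs: C₁ = 1, C₂ = 0
Particular solution: y = e^x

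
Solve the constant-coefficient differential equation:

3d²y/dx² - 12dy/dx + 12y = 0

Characteristic equation: 3r² - 12r + 12 = 0
Divide by 3: r² - 4r + 4 = 0
Factored: (r - 2)² = 0
Repeated root: r = 2
General solution: y = (C₁ + C₂x)e^(2x)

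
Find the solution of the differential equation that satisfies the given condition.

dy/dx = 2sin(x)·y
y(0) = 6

General solution: y = Ce^(-2cos(x))
Applying IC y(0) = 6:
Particular solution: y = 6e^(2(1-cos(x)))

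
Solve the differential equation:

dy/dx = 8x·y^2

Separating variables and integrating:
-1/y = 4x^2 + C

General solution: y^-1 = -4x^2 + C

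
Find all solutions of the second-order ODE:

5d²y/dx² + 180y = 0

Characteristic equation: 5r² + 180 = 0
Divide by 5: r² + 36 = 0
Roots: r = ±6i (complex conjugates)
General solution: y = C₁cos(6x) + C₂sin(6x)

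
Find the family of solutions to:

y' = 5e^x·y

Separating variables and integrating:
ln|y| = 5e^x + C

General solution: y = Ce^(5e^x)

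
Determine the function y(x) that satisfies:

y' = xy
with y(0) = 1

General solution: y = Ce^(x²/2)
Applying IC y(0) = 1:
Particular solution: y = e^(x²/2)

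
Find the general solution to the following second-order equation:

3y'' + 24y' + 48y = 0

Characteristic equation: 3r² + 24r + 48 = 0
Divide by 3: r² + 8r + 16 = 0
Factored: (r + 4)² = 0
Repeated root: r = -4
General solution: y = (C₁ + C₂x)e^(-4x)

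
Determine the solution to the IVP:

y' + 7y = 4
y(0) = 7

General solution: y = 4/7 + Ce^(-7x)
Applying y(0) = 7: C = 7 - 4/7 = 45/7
Particular solution: y = 4/7 + (45/7)e^(-7x)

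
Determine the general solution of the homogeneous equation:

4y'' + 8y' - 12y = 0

Characteristic equation: 4r² + 8r - 12 = 0
Divide by 4: r² + 2r - 3 = 0
Roots: r = 1, -3 (distinct real)
General solution: y = C₁e^x + C₂e^(-3x)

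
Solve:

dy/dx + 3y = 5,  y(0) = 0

General solution: y = 5/3 + Ce^(-3x)
Applying y(0) = 0: C = 0 - 5/3 = -5/3
Particular solution: y = 5/3 - (5/3)e^(-3x)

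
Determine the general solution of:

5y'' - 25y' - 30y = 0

Characteristic equation: 5r² - 25r - 30 = 0
Divide by 5: r² - 5r - 6 = 0
Roots: r = 6, -1 (distinct real)
General solution: y = C₁e^(6x) + C₂e^(-x)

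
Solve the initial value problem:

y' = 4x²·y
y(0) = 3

General solution: y = Ce^(4x³/3)
Applying IC y(0) = 3:
Particular solution: y = 3e^(4x³/3)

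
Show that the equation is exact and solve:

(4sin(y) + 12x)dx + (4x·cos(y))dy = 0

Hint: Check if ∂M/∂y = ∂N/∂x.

Verify exactness: ∂M/∂y = ∂N/∂x ✓
Find F(x,y) such that ∂F/∂x = M, ∂F/∂y = N
Solution: 4x·sin(y) + 6x² = C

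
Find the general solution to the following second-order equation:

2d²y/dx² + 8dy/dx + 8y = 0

Characteristic equation: 2r² + 8r + 8 = 0
Divide by 2: r² + 4r + 4 = 0
Factored: (r + 2)² = 0
Repeated root: r = -2
General solution: y = (C₁ + C₂x)e^(-2x)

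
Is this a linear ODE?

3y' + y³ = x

No. Nonlinear (y³ term)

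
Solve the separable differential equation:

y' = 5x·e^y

Separating variables and integrating:
-e^(-y) = 5x²/2 + C

General solution: y = -ln(C - 5x²/2)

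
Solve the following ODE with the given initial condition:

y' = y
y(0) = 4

General solution: y = Ce^x
Applying IC y(0) = 4:
Particular solution: y = 4e^x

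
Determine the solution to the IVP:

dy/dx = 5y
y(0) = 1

General solution: y = Ce^(5x)
Applying IC y(0) = 1:
Particular solution: y = e^(5x)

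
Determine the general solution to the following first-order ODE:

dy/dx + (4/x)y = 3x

Using integrating factor method:

General solution: y = (1/2)x^2 + Cx^(-4)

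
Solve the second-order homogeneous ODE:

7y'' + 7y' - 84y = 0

Characteristic equation: 7r² + 7r - 84 = 0
Divide by 7: r² + r - 12 = 0
Roots: r = 3, -4 (distinct real)
General solution: y = C₁e^(3x) + C₂e^(-4x)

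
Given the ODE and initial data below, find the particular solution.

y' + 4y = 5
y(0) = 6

General solution: y = 5/4 + Ce^(-4x)
Applying y(0) = 6: C = 6 - 5/4 = 19/4
Particular solution: y = 5/4 + (19/4)e^(-4x)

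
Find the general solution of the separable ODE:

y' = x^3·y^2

Separating variables and integrating:
-1/y = x^4/4 + C

General solution: y^-1 = (-1/4)x^4 + C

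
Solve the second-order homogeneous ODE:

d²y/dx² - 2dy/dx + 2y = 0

Characteristic equation: r² - 2r + 2 = 0
Roots: r = 1 ± i (complex conjugates)
General solution: y = e^x(C₁cos(x) + C₂sin(x))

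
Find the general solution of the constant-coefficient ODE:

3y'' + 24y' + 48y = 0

Characteristic equation: 3r² + 24r + 48 = 0
Divide by 3: r² + 8r + 16 = 0
Factored: (r + 4)² = 0
Repeated root: r = -4
General solution: y = (C₁ + C₂x)e^(-4x)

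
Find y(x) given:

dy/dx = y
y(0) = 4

General solution: y = Ce^x
Applying IC y(0) = 4:
Particular solution: y = 4e^x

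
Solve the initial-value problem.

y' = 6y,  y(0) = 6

General solution: y = Ce^(6x)
Applying IC y(0) = 6:
Particular solution: y = 6e^(6x)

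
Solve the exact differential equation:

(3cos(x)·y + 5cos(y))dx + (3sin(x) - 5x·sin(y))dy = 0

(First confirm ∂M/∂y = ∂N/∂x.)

Verify exactness: ∂M/∂y = ∂N/∂x ✓
Find F(x,y) such that ∂F/∂x = M, ∂F/∂y = N
Solution: 3sin(x)·y + 5x·cos(y) = C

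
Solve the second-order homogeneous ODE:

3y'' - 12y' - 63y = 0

Characteristic equation: 3r² - 12r - 63 = 0
Divide by 3: r² - 4r - 21 = 0
Roots: r = 7, -3 (distinct real)
General solution: y = C₁e^(7x) + C₂e^(-3x)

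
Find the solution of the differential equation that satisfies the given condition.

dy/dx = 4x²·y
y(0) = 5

General solution: y = Ce^(4x³/3)
Applying IC y(0) = 5:
Particular solution: y = 5e^(4x³/3)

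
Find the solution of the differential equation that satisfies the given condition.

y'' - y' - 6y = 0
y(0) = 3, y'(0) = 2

General solution: y = C₁e^(3x) + C₂e^(-2x)
Applying ICs: C₁ = 8/5, C₂ = 7/5
Particular solution: y = (8/5)e^(3x) + (7/5)e^(-2x)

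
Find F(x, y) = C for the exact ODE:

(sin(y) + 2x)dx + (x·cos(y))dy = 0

Verify exactness: ∂M/∂y = ∂N/∂x ✓
Find F(x,y) such that ∂F/∂x = M, ∂F/∂y = N
Solution: x·sin(y) + x² = C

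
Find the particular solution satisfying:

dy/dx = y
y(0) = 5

General solution: y = Ce^x
Applying IC y(0) = 5:
Particular solution: y = 5e^x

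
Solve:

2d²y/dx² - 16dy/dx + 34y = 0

Characteristic equation: 2r² - 16r + 34 = 0
Divide by 2: r² - 8r + 17 = 0
Roots: r = 4 ± i (complex conjugates)
General solution: y = e^(4x)(C₁cos(x) + C₂sin(x))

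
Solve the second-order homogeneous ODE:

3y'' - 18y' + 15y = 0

Characteristic equation: 3r² - 18r + 15 = 0
Divide by 3: r² - 6r + 5 = 0
Roots: r = 5, 1 (distinct real)
General solution: y = C₁e^(5x) + C₂e^x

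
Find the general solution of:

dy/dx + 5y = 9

Using integrating factor method:

General solution: y = 9/5 + Ce^(-5x)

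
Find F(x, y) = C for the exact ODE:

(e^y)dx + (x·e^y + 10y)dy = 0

Verify exactness: ∂M/∂y = ∂N/∂x ✓
Find F(x,y) such that ∂F/∂x = M, ∂F/∂y = N
Solution: x·e^y + 5y² = C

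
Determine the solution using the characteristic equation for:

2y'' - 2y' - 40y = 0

Characteristic equation: 2r² - 2r - 40 = 0
Divide by 2: r² - r - 20 = 0
Roots: r = 5, -4 (distinct real)
General solution: y = C₁e^(5x) + C₂e^(-4x)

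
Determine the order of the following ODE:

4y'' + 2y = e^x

The order is 2 (highest derivative is of order 2).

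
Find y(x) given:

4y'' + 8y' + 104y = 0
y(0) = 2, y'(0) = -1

General solution: y = e^(-x)(C₁cos(5x) + C₂sin(5x))
Complex roots r = -1 ± 5i
Applying ICs: C₁ = 2, C₂ = 1/5
Particular solution: y = e^(-x)(2cos(5x) + (1/5)sin(5x))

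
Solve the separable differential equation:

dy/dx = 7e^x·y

Separating variables and integrating:
ln|y| = 7e^x + C

General solution: y = Ce^(7e^x)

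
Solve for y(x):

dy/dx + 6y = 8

Using integrating factor method:

General solution: y = 4/3 + Ce^(-6x)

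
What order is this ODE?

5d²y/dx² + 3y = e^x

The order is 2 (highest derivative is of order 2).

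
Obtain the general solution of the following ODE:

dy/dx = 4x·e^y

Separating variables and integrating:
-e^(-y) = 2x² + C

General solution: y = -ln(C - 2x²)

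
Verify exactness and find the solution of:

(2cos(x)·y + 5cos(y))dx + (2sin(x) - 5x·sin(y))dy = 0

Verify exactness: ∂M/∂y = ∂N/∂x ✓
Find F(x,y) such that ∂F/∂x = M, ∂F/∂y = N
Solution: 2sin(x)·y + 5x·cos(y) = C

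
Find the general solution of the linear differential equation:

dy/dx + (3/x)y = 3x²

Using integrating factor method:

General solution: y = (1/2)x^3 + Cx^(-3)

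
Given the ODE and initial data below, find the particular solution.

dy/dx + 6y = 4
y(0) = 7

General solution: y = 2/3 + Ce^(-6x)
Applying y(0) = 7: C = 7 - 2/3 = 19/3
Particular solution: y = 2/3 + (19/3)e^(-6x)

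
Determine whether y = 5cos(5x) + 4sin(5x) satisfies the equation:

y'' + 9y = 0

Verification:
y'' = -125cos(5x) - 100sin(5x)
y'' + 9y ≠ 0 (frequency mismatch: got 25 instead of 9)

No, it is not a solution.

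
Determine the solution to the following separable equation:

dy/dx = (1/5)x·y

Separating variables and integrating:
ln|y| = x^2/10 + C

General solution: y = Ce^(x^2/10)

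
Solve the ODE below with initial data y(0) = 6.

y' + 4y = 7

General solution: y = 7/4 + Ce^(-4x)
Applying y(0) = 6: C = 6 - 7/4 = 17/4
Particular solution: y = 7/4 + (17/4)e^(-4x)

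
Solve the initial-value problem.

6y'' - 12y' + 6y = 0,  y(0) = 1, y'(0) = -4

General solution: y = (C₁ + C₂x)e^x
Repeated root r = 1
Applying ICs: C₁ = 1, C₂ = -5
Particular solution: y = (1 - 5x)e^x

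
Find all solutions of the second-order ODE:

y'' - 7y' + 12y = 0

Characteristic equation: r² - 7r + 12 = 0
Roots: r = 4, 3 (distinct real)
General solution: y = C₁e^(4x) + C₂e^(3x)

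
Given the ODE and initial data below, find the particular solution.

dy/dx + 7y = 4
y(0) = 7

General solution: y = 4/7 + Ce^(-7x)
Applying y(0) = 7: C = 7 - 4/7 = 45/7
Particular solution: y = 4/7 + (45/7)e^(-7x)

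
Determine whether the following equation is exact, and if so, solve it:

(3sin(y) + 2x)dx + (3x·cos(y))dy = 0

Verify exactness: ∂M/∂y = ∂N/∂x ✓
Find F(x,y) such that ∂F/∂x = M, ∂F/∂y = N
Solution: 3x·sin(y) + x² = C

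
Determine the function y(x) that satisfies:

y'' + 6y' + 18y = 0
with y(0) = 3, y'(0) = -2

General solution: y = e^(-3x)(C₁cos(3x) + C₂sin(3x))
Complex roots r = -3 ± 3i
Applying ICs: C₁ = 3, C₂ = 7/3
Particular solution: y = e^(-3x)(3cos(3x) + (7/3)sin(3x))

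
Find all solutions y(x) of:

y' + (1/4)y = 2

Using integrating factor method:

General solution: y = 8 + Ce^(-x/4)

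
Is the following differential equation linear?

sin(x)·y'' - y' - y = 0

Yes. Linear (y and its derivatives appear to the first power only, no products of y terms)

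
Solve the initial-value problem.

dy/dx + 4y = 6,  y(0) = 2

General solution: y = 3/2 + Ce^(-4x)
Applying y(0) = 2: C = 2 - 3/2 = 1/2
Particular solution: y = 3/2 + (1/2)e^(-4x)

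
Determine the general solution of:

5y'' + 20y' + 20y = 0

Characteristic equation: 5r² + 20r + 20 = 0
Divide by 5: r² + 4r + 4 = 0
Factored: (r + 2)² = 0
Repeated root: r = -2
General solution: y = (C₁ + C₂x)e^(-2x)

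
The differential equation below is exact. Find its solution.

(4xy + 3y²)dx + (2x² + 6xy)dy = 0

Verify exactness: ∂M/∂y = ∂N/∂x ✓
Find F(x,y) such that ∂F/∂x = M, ∂F/∂y = N
Solution: 2x²y + 3xy² = C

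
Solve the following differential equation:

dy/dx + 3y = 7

Using integrating factor method:

General solution: y = 7/3 + Ce^(-3x)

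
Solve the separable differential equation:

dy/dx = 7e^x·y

Separating variables and integrating:
ln|y| = 7e^x + C

General solution: y = Ce^(7e^x)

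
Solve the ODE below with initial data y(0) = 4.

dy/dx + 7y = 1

General solution: y = 1/7 + Ce^(-7x)
Applying y(0) = 4: C = 4 - 1/7 = 27/7
Particular solution: y = 1/7 + (27/7)e^(-7x)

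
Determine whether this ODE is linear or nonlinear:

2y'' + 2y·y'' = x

Nonlinear (y·y'' term)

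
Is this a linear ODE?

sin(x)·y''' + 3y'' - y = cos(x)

Yes. Linear (y and its derivatives appear to the first power only, no products of y terms)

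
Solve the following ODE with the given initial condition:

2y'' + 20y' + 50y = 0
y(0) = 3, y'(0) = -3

General solution: y = (C₁ + C₂x)e^(-5x)
Repeated root r = -5
Applying ICs: C₁ = 3, C₂ = 12
Particular solution: y = (3 + 12x)e^(-5x)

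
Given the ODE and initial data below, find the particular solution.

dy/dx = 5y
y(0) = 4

General solution: y = Ce^(5x)
Applying IC y(0) = 4:
Particular solution: y = 4e^(5x)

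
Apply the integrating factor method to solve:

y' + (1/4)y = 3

Using integrating factor method:

General solution: y = 12 + Ce^(-x/4)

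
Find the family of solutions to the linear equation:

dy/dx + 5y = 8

Using integrating factor method:

General solution: y = 8/5 + Ce^(-5x)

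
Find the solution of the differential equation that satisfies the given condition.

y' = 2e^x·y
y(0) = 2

General solution: y = Ce^(2e^x)
Applying IC y(0) = 2:
Particular solution: y = 2e^(2(e^x - 1))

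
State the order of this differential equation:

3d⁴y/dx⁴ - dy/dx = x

The order is 4 (highest derivative is of order 4).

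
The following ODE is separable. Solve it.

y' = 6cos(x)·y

Separating variables and integrating:
ln|y| = 6sin(x) + C

General solution: y = Ce^(6sin(x))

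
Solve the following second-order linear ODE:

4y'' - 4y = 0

Characteristic equation: 4r² - 4 = 0
Divide by 4: r² - 1 = 0
Roots: r = 1, -1 (distinct real)
General solution: y = C₁e^x + C₂e^(-x)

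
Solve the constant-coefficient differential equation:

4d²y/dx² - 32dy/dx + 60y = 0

Characteristic equation: 4r² - 32r + 60 = 0
Divide by 4: r² - 8r + 15 = 0
Roots: r = 5, 3 (distinct real)
General solution: y = C₁e^(5x) + C₂e^(3x)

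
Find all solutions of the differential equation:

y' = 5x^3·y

Separating variables and integrating:
ln|y| = 5x^4/4 + C

General solution: y = Ce^(5x^4/4)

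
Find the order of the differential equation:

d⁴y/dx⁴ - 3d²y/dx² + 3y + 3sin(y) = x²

The order is 4 (highest derivative is of order 4).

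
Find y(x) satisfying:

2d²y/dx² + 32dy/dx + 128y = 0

Characteristic equation: 2r² + 32r + 128 = 0
Divide by 2: r² + 16r + 64 = 0
Factored: (r + 8)² = 0
Repeated root: r = -8
General solution: y = (C₁ + C₂x)e^(-8x)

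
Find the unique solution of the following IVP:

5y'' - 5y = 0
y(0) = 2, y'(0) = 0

General solution: y = C₁e^x + C₂e^(-x)
Applying ICs: C₁ = 1, C₂ = 1
Particular solution: y = e^x + e^(-x)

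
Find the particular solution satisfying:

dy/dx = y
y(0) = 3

General solution: y = Ce^x
Applying IC y(0) = 3:
Particular solution: y = 3e^x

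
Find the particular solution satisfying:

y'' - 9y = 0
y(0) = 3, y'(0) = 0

General solution: y = C₁e^(3x) + C₂e^(-3x)
Applying ICs: C₁ = 3/2, C₂ = 3/2
Particular solution: y = (3/2)e^(3x) + (3/2)e^(-3x)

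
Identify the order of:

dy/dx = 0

The order is 1 (highest derivative is of order 1).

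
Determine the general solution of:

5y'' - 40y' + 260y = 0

Characteristic equation: 5r² - 40r + 260 = 0
Divide by 5: r² - 8r + 52 = 0
Roots: r = 4 ± 6i (complex conjugates)
General solution: y = e^(4x)(C₁cos(6x) + C₂sin(6x))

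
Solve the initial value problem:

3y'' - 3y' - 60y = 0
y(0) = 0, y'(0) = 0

General solution: y = C₁e^(5x) + C₂e^(-4x)
Applying ICs: C₁ = 0, C₂ = 0
Particular solution: y = 0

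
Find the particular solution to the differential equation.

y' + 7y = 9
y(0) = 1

General solution: y = 9/7 + Ce^(-7x)
Applying y(0) = 1: C = 1 - 9/7 = -2/7
Particular solution: y = 9/7 - (2/7)e^(-7x)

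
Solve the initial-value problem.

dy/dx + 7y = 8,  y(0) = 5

General solution: y = 8/7 + Ce^(-7x)
Applying y(0) = 5: C = 5 - 8/7 = 27/7
Particular solution: y = 8/7 + (27/7)e^(-7x)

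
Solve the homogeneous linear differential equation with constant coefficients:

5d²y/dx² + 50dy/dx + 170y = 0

Characteristic equation: 5r² + 50r + 170 = 0
Divide by 5: r² + 10r + 34 = 0
Roots: r = -5 ± 3i (complex conjugates)
General solution: y = e^(-5x)(C₁cos(3x) + C₂sin(3x))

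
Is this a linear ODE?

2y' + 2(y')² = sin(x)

No. Nonlinear ((y')² term)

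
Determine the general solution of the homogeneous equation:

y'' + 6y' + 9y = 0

Characteristic equation: r² + 6r + 9 = 0
Factored: (r + 3)² = 0
Repeated root: r = -3
General solution: y = (C₁ + C₂x)e^(-3x)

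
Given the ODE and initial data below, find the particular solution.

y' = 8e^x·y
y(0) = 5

General solution: y = Ce^(8e^x)
Applying IC y(0) = 5:
Particular solution: y = 5e^(8(e^x - 1))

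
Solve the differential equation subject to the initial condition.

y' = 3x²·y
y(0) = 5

General solution: y = Ce^(x³)
Applying IC y(0) = 5:
Particular solution: y = 5e^(x³)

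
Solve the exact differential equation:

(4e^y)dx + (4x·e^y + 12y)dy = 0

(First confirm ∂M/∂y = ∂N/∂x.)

Verify exactness: ∂M/∂y = ∂N/∂x ✓
Find F(x,y) such that ∂F/∂x = M, ∂F/∂y = N
Solution: 4x·e^y + 6y² = C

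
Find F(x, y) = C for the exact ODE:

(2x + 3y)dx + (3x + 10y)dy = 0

Verify exactness: ∂M/∂y = ∂N/∂x ✓
Find F(x,y) such that ∂F/∂x = M, ∂F/∂y = N
Solution: x² + 3xy + 5y² = C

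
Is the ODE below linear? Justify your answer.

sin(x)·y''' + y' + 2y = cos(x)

Yes. Linear (y and its derivatives appear to the first power only, no products of y terms)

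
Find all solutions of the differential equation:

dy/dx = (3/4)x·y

Separating variables and integrating:
ln|y| = 3x^2/8 + C

General solution: y = Ce^(3x^2/8)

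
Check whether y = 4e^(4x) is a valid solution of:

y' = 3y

Verification:
y = 4e^(4x)
y' = 16e^(4x)
But 3y = 12e^(4x)
y' ≠ 3y — the derivative does not match

No, it is not a solution.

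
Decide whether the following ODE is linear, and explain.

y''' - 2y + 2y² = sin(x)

Nonlinear (y² term)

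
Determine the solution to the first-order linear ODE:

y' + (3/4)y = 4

Using integrating factor method:

General solution: y = 16/3 + Ce^(-3x/4)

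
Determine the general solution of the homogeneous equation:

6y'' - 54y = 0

Characteristic equation: 6r² - 54 = 0
Divide by 6: r² - 9 = 0
Roots: r = 3, -3 (distinct real)
General solution: y = C₁e^(3x) + C₂e^(-3x)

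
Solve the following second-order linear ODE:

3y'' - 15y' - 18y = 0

Characteristic equation: 3r² - 15r - 18 = 0
Divide by 3: r² - 5r - 6 = 0
Roots: r = 6, -1 (distinct real)
General solution: y = C₁e^(6x) + C₂e^(-x)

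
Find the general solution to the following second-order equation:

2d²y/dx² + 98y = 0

Characteristic equation: 2r² + 98 = 0
Divide by 2: r² + 49 = 0
Roots: r = ±7i (complex conjugates)
General solution: y = C₁cos(7x) + C₂sin(7x)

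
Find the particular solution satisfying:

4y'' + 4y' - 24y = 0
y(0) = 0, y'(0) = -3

General solution: y = C₁e^(2x) + C₂e^(-3x)
Applying ICs: C₁ = -3/5, C₂ = 3/5
Particular solution: y = -(3/5)e^(2x) + (3/5)e^(-3x)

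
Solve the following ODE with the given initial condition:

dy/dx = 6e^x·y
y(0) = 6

General solution: y = Ce^(6e^x)
Applying IC y(0) = 6:
Particular solution: y = 6e^(6(e^x - 1))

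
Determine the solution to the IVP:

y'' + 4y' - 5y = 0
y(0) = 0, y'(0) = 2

General solution: y = C₁e^x + C₂e^(-5x)
Applying ICs: C₁ = 1/3, C₂ = -1/3
Particular solution: y = (1/3)e^x - (1/3)e^(-5x)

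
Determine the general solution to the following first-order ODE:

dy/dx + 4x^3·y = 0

Using integrating factor method:

General solution: y = Ce^(-x^4)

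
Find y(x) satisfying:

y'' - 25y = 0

Characteristic equation: r² - 25 = 0
Roots: r = 5, -5 (distinct real)
General solution: y = C₁e^(5x) + C₂e^(-5x)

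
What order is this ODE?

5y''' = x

The order is 3 (highest derivative is of order 3).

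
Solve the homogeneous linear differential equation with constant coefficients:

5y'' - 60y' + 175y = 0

Characteristic equation: 5r² - 60r + 175 = 0
Divide by 5: r² - 12r + 35 = 0
Roots: r = 5, 7 (distinct real)
General solution: y = C₁e^(5x) + C₂e^(7x)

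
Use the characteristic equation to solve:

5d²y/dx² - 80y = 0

Characteristic equation: 5r² - 80 = 0
Divide by 5: r² - 16 = 0
Roots: r = 4, -4 (distinct real)
General solution: y = C₁e^(4x) + C₂e^(-4x)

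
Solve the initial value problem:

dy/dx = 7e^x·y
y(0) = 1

General solution: y = Ce^(7e^x)
Applying IC y(0) = 1:
Particular solution: y = e^(7(e^x - 1))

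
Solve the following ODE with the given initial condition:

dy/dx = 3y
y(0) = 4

General solution: y = Ce^(3x)
Applying IC y(0) = 4:
Particular solution: y = 4e^(3x)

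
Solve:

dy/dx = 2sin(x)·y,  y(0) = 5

General solution: y = Ce^(-2cos(x))
Applying IC y(0) = 5:
Particular solution: y = 5e^(2(1-cos(x)))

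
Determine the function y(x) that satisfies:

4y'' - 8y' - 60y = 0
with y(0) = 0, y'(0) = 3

General solution: y = C₁e^(5x) + C₂e^(-3x)
Applying ICs: C₁ = 3/8, C₂ = -3/8
Particular solution: y = (3/8)e^(5x) - (3/8)e^(-3x)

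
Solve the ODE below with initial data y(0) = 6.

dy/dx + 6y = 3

General solution: y = 1/2 + Ce^(-6x)
Applying y(0) = 6: C = 6 - 1/2 = 11/2
Particular solution: y = 1/2 + (11/2)e^(-6x)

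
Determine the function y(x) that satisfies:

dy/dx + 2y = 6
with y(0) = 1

General solution: y = 3 + Ce^(-2x)
Applying y(0) = 1: C = 1 - 3 = -2
Particular solution: y = 3 - 2e^(-2x)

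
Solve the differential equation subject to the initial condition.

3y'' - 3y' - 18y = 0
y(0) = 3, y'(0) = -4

General solution: y = C₁e^(3x) + C₂e^(-2x)
Applying ICs: C₁ = 2/5, C₂ = 13/5
Particular solution: y = (2/5)e^(3x) + (13/5)e^(-2x)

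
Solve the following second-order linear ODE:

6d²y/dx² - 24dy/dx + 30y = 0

Characteristic equation: 6r² - 24r + 30 = 0
Divide by 6: r² - 4r + 5 = 0
Roots: r = 2 ± i (complex conjugates)
General solution: y = e^(2x)(C₁cos(x) + C₂sin(x))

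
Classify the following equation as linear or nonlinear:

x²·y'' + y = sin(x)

Linear (y and its derivatives appear to the first power only, no products of y terms)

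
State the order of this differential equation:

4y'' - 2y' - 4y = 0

The order is 2 (highest derivative is of order 2).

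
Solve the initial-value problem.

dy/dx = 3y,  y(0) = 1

General solution: y = Ce^(3x)
Applying IC y(0) = 1:
Particular solution: y = e^(3x)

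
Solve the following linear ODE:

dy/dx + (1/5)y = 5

Using integrating factor method:

General solution: y = 25 + Ce^(-x/5)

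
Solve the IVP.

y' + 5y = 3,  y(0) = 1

General solution: y = 3/5 + Ce^(-5x)
Applying y(0) = 1: C = 1 - 3/5 = 2/5
Particular solution: y = 3/5 + (2/5)e^(-5x)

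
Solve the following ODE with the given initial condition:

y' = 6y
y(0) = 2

General solution: y = Ce^(6x)
Applying IC y(0) = 2:
Particular solution: y = 2e^(6x)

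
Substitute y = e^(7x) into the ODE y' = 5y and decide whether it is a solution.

Verification:
y = e^(7x)
y' = 7e^(7x)
But 5y = 5e^(7x)
y' ≠ 5y — the derivative does not match

No, it is not a solution.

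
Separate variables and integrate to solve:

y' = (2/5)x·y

Separating variables and integrating:
ln|y| = x^2/5 + C

General solution: y = Ce^(x^2/5)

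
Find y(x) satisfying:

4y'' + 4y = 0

Characteristic equation: 4r² + 4 = 0
Divide by 4: r² + 1 = 0
Roots: r = ±i (complex conjugates)
General solution: y = C₁cos(x) + C₂sin(x)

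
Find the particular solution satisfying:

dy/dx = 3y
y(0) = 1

General solution: y = Ce^(3x)
Applying IC y(0) = 1:
Particular solution: y = e^(3x)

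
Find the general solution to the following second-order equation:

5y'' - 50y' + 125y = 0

Characteristic equation: 5r² - 50r + 125 = 0
Divide by 5: r² - 10r + 25 = 0
Factored: (r - 5)² = 0
Repeated root: r = 5
General solution: y = (C₁ + C₂x)e^(5x)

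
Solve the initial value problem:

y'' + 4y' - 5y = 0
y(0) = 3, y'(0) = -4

General solution: y = C₁e^x + C₂e^(-5x)
Applying ICs: C₁ = 11/6, C₂ = 7/6
Particular solution: y = (11/6)e^x + (7/6)e^(-5x)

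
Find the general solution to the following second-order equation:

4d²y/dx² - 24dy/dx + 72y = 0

Characteristic equation: 4r² - 24r + 72 = 0
Divide by 4: r² - 6r + 18 = 0
Roots: r = 3 ± 3i (complex conjugates)
General solution: y = e^(3x)(C₁cos(3x) + C₂sin(3x))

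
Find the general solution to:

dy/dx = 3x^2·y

Separating variables and integrating:
ln|y| = x^3 + C

General solution: y = Ce^(x^3)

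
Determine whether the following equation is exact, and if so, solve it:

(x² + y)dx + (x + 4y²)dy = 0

Verify exactness: ∂M/∂y = ∂N/∂x ✓
Find F(x,y) such that ∂F/∂x = M, ∂F/∂y = N
Solution: x³/3 + xy + 4y³/3 = C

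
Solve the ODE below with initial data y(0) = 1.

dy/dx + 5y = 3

General solution: y = 3/5 + Ce^(-5x)
Applying y(0) = 1: C = 1 - 3/5 = 2/5
Particular solution: y = 3/5 + (2/5)e^(-5x)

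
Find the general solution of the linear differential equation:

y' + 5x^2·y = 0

Using integrating factor method:

General solution: y = Ce^(-5x^3/3)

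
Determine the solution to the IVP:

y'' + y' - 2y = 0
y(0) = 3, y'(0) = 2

General solution: y = C₁e^x + C₂e^(-2x)
Applying ICs: C₁ = 8/3, C₂ = 1/3
Particular solution: y = (8/3)e^x + (1/3)e^(-2x)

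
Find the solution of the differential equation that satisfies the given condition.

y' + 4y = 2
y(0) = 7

General solution: y = 1/2 + Ce^(-4x)
Applying y(0) = 7: C = 7 - 1/2 = 13/2
Particular solution: y = 1/2 + (13/2)e^(-4x)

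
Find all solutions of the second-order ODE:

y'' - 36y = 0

Characteristic equation: r² - 36 = 0
Roots: r = 6, -6 (distinct real)
General solution: y = C₁e^(6x) + C₂e^(-6x)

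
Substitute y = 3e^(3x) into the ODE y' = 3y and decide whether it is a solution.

Verification:
y = 3e^(3x)
y' = 9e^(3x)
3y = 9e^(3x)
y' = 3y ✓

Yes, it is a solution.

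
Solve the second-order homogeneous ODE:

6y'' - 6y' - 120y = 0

Characteristic equation: 6r² - 6r - 120 = 0
Divide by 6: r² - r - 20 = 0
Roots: r = 5, -4 (distinct real)
General solution: y = C₁e^(5x) + C₂e^(-4x)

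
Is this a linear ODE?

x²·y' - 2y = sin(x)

Yes. Linear (y and its derivatives appear to the first power only, no products of y terms)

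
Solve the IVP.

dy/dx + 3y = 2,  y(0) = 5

General solution: y = 2/3 + Ce^(-3x)
Applying y(0) = 5: C = 5 - 2/3 = 13/3
Particular solution: y = 2/3 + (13/3)e^(-3x)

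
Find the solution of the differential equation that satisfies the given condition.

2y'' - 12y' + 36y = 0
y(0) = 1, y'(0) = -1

General solution: y = e^(3x)(C₁cos(3x) + C₂sin(3x))
Complex roots r = 3 ± 3i
Applying ICs: C₁ = 1, C₂ = -4/3
Particular solution: y = e^(3x)(cos(3x) - (4/3)sin(3x))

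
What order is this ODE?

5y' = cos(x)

The order is 1 (highest derivative is of order 1).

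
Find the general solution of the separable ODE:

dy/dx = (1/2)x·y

Separating variables and integrating:
ln|y| = x^2/4 + C

General solution: y = Ce^(x^2/4)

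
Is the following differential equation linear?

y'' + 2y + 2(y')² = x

No. Nonlinear ((y')² term)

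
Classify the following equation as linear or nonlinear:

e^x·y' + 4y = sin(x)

Linear (y and its derivatives appear to the first power only, no products of y terms)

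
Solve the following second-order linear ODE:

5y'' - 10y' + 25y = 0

Characteristic equation: 5r² - 10r + 25 = 0
Divide by 5: r² - 2r + 5 = 0
Roots: r = 1 ± 2i (complex conjugates)
General solution: y = e^x(C₁cos(2x) + C₂sin(2x))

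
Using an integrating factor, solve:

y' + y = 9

Using integrating factor method:

General solution: y = 9 + Ce^(-x)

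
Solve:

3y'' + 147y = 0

Characteristic equation: 3r² + 147 = 0
Divide by 3: r² + 49 = 0
Roots: r = ±7i (complex conjugates)
General solution: y = C₁cos(7x) + C₂sin(7x)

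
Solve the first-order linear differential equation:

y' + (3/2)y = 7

Using integrating factor method:

General solution: y = 14/3 + Ce^(-3x/2)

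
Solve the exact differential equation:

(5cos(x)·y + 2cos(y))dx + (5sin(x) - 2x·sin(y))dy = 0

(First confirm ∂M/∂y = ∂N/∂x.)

Verify exactness: ∂M/∂y = ∂N/∂x ✓
Find F(x,y) such that ∂F/∂x = M, ∂F/∂y = N
Solution: 5sin(x)·y + 2x·cos(y) = C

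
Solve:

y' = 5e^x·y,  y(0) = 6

General solution: y = Ce^(5e^x)
Applying IC y(0) = 6:
Particular solution: y = 6e^(5(e^x - 1))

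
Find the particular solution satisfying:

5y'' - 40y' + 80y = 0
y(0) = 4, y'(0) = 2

General solution: y = (C₁ + C₂x)e^(4x)
Repeated root r = 4
Applying ICs: C₁ = 4, C₂ = -14
Particular solution: y = (4 - 14x)e^(4x)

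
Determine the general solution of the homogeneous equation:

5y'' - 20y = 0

Characteristic equation: 5r² - 20 = 0
Divide by 5: r² - 4 = 0
Roots: r = 2, -2 (distinct real)
General solution: y = C₁e^(2x) + C₂e^(-2x)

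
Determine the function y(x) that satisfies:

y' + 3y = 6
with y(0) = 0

General solution: y = 2 + Ce^(-3x)
Applying y(0) = 0: C = 0 - 2 = -2
Particular solution: y = 2 - 2e^(-3x)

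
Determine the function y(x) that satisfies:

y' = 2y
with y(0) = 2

General solution: y = Ce^(2x)
Applying IC y(0) = 2:
Particular solution: y = 2e^(2x)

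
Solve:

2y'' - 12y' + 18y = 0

Characteristic equation: 2r² - 12r + 18 = 0
Divide by 2: r² - 6r + 9 = 0
Factored: (r - 3)² = 0
Repeated root: r = 3
General solution: y = (C₁ + C₂x)e^(3x)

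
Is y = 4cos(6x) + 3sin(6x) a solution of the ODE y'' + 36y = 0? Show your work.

Verification:
y'' = -144cos(6x) - 108sin(6x)
y'' + 36y = 0 ✓

Yes, it is a solution.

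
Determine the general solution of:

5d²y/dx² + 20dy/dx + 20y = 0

Characteristic equation: 5r² + 20r + 20 = 0
Divide by 5: r² + 4r + 4 = 0
Factored: (r + 2)² = 0
Repeated root: r = -2
General solution: y = (C₁ + C₂x)e^(-2x)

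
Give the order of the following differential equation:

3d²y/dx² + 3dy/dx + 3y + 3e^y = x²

The order is 2 (highest derivative is of order 2).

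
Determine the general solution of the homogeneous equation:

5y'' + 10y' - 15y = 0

Characteristic equation: 5r² + 10r - 15 = 0
Divide by 5: r² + 2r - 3 = 0
Roots: r = 1, -3 (distinct real)
General solution: y = C₁e^x + C₂e^(-3x)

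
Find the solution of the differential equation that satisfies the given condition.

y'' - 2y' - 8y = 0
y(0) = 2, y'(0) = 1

General solution: y = C₁e^(4x) + C₂e^(-2x)
Applying ICs: C₁ = 5/6, C₂ = 7/6
Particular solution: y = (5/6)e^(4x) + (7/6)e^(-2x)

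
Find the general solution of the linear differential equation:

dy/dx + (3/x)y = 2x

Using integrating factor method:

General solution: y = (2/5)x^2 + Cx^(-3)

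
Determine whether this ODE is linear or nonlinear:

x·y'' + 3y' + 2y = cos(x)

Linear (y and its derivatives appear to the first power only, no products of y terms)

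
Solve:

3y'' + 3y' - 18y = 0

Characteristic equation: 3r² + 3r - 18 = 0
Divide by 3: r² + r - 6 = 0
Roots: r = 2, -3 (distinct real)
General solution: y = C₁e^(2x) + C₂e^(-3x)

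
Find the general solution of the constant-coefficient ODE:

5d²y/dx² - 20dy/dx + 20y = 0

Characteristic equation: 5r² - 20r + 20 = 0
Divide by 5: r² - 4r + 4 = 0
Factored: (r - 2)² = 0
Repeated root: r = 2
General solution: y = (C₁ + C₂x)e^(2x)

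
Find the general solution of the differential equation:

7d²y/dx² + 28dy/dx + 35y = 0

Characteristic equation: 7r² + 28r + 35 = 0
Divide by 7: r² + 4r + 5 = 0
Roots: r = -2 ± i (complex conjugates)
General solution: y = e^(-2x)(C₁cos(x) + C₂sin(x))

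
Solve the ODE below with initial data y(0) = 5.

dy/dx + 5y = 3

General solution: y = 3/5 + Ce^(-5x)
Applying y(0) = 5: C = 5 - 3/5 = 22/5
Particular solution: y = 3/5 + (22/5)e^(-5x)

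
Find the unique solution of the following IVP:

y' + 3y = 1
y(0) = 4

General solution: y = 1/3 + Ce^(-3x)
Applying y(0) = 4: C = 4 - 1/3 = 11/3
Particular solution: y = 1/3 + (11/3)e^(-3x)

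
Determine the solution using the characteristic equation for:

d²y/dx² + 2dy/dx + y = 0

Characteristic equation: r² + 2r + 1 = 0
Factored: (r + 1)² = 0
Repeated root: r = -1
General solution: y = (C₁ + C₂x)e^(-x)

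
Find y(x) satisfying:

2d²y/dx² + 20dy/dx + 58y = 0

Characteristic equation: 2r² + 20r + 58 = 0
Divide by 2: r² + 10r + 29 = 0
Roots: r = -5 ± 2i (complex conjugates)
General solution: y = e^(-5x)(C₁cos(2x) + C₂sin(2x))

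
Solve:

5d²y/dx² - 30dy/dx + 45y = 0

Characteristic equation: 5r² - 30r + 45 = 0
Divide by 5: r² - 6r + 9 = 0
Factored: (r - 3)² = 0
Repeated root: r = 3
General solution: y = (C₁ + C₂x)e^(3x)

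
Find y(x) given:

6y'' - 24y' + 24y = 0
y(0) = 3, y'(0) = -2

General solution: y = (C₁ + C₂x)e^(2x)
Repeated root r = 2
Applying ICs: C₁ = 3, C₂ = -8
Particular solution: y = (3 - 8x)e^(2x)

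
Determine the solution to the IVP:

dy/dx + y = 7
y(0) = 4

General solution: y = 7 + Ce^(-x)
Applying y(0) = 4: C = 4 - 7 = -3
Particular solution: y = 7 - 3e^(-x)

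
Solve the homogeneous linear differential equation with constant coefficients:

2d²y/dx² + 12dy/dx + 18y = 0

Characteristic equation: 2r² + 12r + 18 = 0
Divide by 2: r² + 6r + 9 = 0
Factored: (r + 3)² = 0
Repeated root: r = -3
General solution: y = (C₁ + C₂x)e^(-3x)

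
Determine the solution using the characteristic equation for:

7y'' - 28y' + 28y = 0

Characteristic equation: 7r² - 28r + 28 = 0
Divide by 7: r² - 4r + 4 = 0
Factored: (r - 2)² = 0
Repeated root: r = 2
General solution: y = (C₁ + C₂x)e^(2x)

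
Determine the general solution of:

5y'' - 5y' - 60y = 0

Characteristic equation: 5r² - 5r - 60 = 0
Divide by 5: r² - r - 12 = 0
Roots: r = 4, -3 (distinct real)
General solution: y = C₁e^(4x) + C₂e^(-3x)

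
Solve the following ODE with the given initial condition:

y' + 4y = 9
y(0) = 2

General solution: y = 9/4 + Ce^(-4x)
Applying y(0) = 2: C = 2 - 9/4 = -1/4
Particular solution: y = 9/4 - (1/4)e^(-4x)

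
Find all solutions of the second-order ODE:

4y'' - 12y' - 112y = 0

Characteristic equation: 4r² - 12r - 112 = 0
Divide by 4: r² - 3r - 28 = 0
Roots: r = 7, -4 (distinct real)
General solution: y = C₁e^(7x) + C₂e^(-4x)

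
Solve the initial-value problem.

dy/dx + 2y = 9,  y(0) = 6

General solution: y = 9/2 + Ce^(-2x)
Applying y(0) = 6: C = 6 - 9/2 = 3/2
Particular solution: y = 9/2 + (3/2)e^(-2x)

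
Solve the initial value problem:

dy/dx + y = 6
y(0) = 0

General solution: y = 6 + Ce^(-x)
Applying y(0) = 0: C = 0 - 6 = -6
Particular solution: y = 6 - 6e^(-x)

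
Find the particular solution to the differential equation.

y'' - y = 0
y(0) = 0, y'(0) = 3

General solution: y = C₁e^x + C₂e^(-x)
Applying ICs: C₁ = 3/2, C₂ = -3/2
Particular solution: y = (3/2)e^x - (3/2)e^(-x)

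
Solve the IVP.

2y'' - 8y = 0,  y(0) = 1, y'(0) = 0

General solution: y = C₁e^(2x) + C₂e^(-2x)
Applying ICs: C₁ = 1/2, C₂ = 1/2
Particular solution: y = (1/2)e^(2x) + (1/2)e^(-2x)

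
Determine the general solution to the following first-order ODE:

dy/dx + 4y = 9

Using integrating factor method:

General solution: y = 9/4 + Ce^(-4x)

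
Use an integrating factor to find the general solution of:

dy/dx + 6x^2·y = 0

Using integrating factor method:

General solution: y = Ce^(-2x^3)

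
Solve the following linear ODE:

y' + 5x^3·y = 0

Using integrating factor method:

General solution: y = Ce^(-5x^4/4)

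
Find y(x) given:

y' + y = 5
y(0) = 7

General solution: y = 5 + Ce^(-x)
Applying y(0) = 7: C = 7 - 5 = 2
Particular solution: y = 5 + 2e^(-x)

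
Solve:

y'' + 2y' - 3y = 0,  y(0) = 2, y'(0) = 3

General solution: y = C₁e^x + C₂e^(-3x)
Applying ICs: C₁ = 9/4, C₂ = -1/4
Particular solution: y = (9/4)e^x - (1/4)e^(-3x)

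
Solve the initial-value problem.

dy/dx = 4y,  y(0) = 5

General solution: y = Ce^(4x)
Applying IC y(0) = 5:
Particular solution: y = 5e^(4x)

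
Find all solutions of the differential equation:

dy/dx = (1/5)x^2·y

Separating variables and integrating:
ln|y| = x^3/15 + C

General solution: y = Ce^(x^3/15)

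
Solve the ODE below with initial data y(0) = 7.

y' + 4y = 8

General solution: y = 2 + Ce^(-4x)
Applying y(0) = 7: C = 7 - 2 = 5
Particular solution: y = 2 + 5e^(-4x)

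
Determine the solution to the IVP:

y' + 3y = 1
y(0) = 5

General solution: y = 1/3 + Ce^(-3x)
Applying y(0) = 5: C = 5 - 1/3 = 14/3
Particular solution: y = 1/3 + (14/3)e^(-3x)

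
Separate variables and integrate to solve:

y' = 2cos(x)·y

Separating variables and integrating:
ln|y| = 2sin(x) + C

General solution: y = Ce^(2sin(x))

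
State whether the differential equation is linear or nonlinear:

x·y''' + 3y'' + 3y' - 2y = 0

Linear (y and its derivatives appear to the first power only, no products of y terms)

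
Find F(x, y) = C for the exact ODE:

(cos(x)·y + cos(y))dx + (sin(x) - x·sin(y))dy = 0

Verify exactness: ∂M/∂y = ∂N/∂x ✓
Find F(x,y) such that ∂F/∂x = M, ∂F/∂y = N
Solution: sin(x)·y + x·cos(y) = C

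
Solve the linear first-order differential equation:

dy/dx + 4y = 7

Using integrating factor method:

General solution: y = 7/4 + Ce^(-4x)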